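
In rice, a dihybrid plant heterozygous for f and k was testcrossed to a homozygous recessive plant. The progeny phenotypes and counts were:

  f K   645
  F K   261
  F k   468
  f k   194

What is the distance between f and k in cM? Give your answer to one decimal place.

29.0 cM

The two most frequent classes, F k (468) and f K (645), are the parental types, so the F1 was F k / f K.
The recombinant classes are F K and f k: 261 + 194 = 455.
Recombination frequency = 455/1568 = 0.2902 ≈ 29.0%, i.e. 29.0 cM.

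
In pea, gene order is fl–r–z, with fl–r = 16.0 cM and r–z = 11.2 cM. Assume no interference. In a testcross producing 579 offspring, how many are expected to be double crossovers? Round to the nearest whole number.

10

Map distances give recombination frequencies of 0.160 and 0.112 for the two intervals.
With no interference, expected double-crossover frequency = 0.160 × 0.112 = 0.01792.
Expected number = 0.01792 × 579 = 10.38 ≈ 10.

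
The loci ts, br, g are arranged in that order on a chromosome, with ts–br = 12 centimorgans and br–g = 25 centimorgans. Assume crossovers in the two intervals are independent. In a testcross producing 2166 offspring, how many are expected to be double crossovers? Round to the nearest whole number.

65

Map distances give recombination frequencies of 0.120 and 0.250 for the two intervals.
With no interference, expected double-crossover frequency = 0.120 × 0.250 = 0.03000.
Expected number = 0.03000 × 2166 = 64.98 ≈ 65.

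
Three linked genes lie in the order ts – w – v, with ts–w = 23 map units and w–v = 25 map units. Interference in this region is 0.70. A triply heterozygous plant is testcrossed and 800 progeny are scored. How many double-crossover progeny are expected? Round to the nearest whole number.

14

Map distances give recombination frequencies of 0.230 and 0.250 for the two intervals.
With interference 0.70 (so coincidence = 0.30), expected double-crossover frequency = 0.230 × 0.250 × 0.30 = 0.01725.
Expected number = 0.01725 × 800 = 13.80 ≈ 14.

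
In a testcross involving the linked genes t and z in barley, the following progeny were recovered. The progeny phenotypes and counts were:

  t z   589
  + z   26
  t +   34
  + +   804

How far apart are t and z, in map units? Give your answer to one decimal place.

The two most frequent classes, + + (804) and t z (589), are the parental types, so the F1 was + + / t z.
The recombinant classes are + z and t +: 26 + 34 = 60.
Recombination frequency = 60/1453 = 0.0413 ≈ 4.1%, i.e. 4.1 map units.

4.1 map units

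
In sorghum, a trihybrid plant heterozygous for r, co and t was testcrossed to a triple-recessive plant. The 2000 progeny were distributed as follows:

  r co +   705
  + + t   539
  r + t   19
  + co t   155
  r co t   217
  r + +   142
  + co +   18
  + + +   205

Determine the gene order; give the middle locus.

r

The two most frequent reciprocal classes, r co + and + + t, are the parental types, so the F1 was r co + / + + t.
The two rarest classes, + co + and r + t, are the double crossovers. Comparing them with the parentals, only the r allele has switched, so r is the middle locus and the order is co – r – t.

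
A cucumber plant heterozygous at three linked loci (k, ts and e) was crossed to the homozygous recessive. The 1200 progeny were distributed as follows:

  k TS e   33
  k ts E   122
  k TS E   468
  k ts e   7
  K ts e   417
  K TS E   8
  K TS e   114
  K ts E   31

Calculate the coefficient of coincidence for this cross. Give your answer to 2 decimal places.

0.91

The two most frequent reciprocal classes, k TS E and K ts e, are the parental types, so the F1 was k TS E / K ts e.
The two rarest classes, K TS E and k ts e, are the double crossovers. Comparing them with the parentals, only the k allele has switched, so k is the middle locus and the order is ts – k – e.
ts–k: (236 + 15)/1200 = 0.2092; k–e: (64 + 15)/1200 = 0.0658.
Expected DCO frequency = 0.2092 × 0.0658 ≈ 0.01377; observed = 15/1200 ≈ 0.01250.
Coefficient of coincidence = 0.01250/0.01377 ≈ 0.91.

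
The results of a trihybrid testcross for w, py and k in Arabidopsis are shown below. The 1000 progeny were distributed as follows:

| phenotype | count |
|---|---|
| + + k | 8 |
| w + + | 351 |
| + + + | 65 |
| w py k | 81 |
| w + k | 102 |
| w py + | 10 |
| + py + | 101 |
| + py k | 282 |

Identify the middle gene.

py

The two most frequent reciprocal classes, w + + and + py k, are the parental types, so the F1 was w + + / + py k.
The two rarest classes, w py + and + + k, are the double crossovers. Comparing them with the parentals, only the py allele has switched, so py is the middle locus and the order is w – py – k.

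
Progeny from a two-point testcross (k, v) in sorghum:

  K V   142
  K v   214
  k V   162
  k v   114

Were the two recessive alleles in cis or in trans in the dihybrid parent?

The two most frequent classes are K v (214) and k V (162); these are the parental (non-recombinant) types.
So the F1 carried K v on one chromosome and k V on the other — the recessive alleles are on opposite chromosomes (trans / repulsion).

trans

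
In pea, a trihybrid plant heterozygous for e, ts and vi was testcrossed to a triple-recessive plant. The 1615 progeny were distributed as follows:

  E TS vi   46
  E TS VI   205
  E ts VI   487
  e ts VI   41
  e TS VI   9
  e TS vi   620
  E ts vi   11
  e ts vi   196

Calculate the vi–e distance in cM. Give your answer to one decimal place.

6.6 cM

The two most frequent reciprocal classes, E ts VI and e TS vi, are the parental types, so the F1 was E ts VI / e TS vi.
The two rarest classes, E ts vi and e TS VI, are the double crossovers. Comparing them with the parentals, only the vi allele has switched, so vi is the middle locus and the order is e – vi – ts.
Crossovers in the e–vi interval produce the single-crossover classes e ts VI and E TS vi (41 + 46 = 87) plus the double crossovers (20).
RF(e–vi) = (87 + 20) / 1615 = 107/1615 = 0.0663 → 6.6 cM.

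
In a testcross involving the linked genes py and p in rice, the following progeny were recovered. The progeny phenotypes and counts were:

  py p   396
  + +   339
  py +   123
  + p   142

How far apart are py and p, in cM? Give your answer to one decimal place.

26.5 cM

The two most frequent classes, + + (339) and py p (396), are the parental types, so the F1 was + + / py p.
The recombinant classes are + p and py +: 142 + 123 = 265.
Recombination frequency = 265/1000 = 0.2650 ≈ 26.5%, i.e. 26.5 cM.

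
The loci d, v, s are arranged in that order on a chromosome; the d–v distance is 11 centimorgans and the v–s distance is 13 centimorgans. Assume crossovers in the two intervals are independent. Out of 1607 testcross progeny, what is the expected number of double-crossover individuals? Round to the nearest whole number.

23

Map distances give recombination frequencies of 0.110 and 0.130 for the two intervals.
With no interference, expected double-crossover frequency = 0.110 × 0.130 = 0.01430.
Expected number = 0.01430 × 1607 = 22.98 ≈ 23.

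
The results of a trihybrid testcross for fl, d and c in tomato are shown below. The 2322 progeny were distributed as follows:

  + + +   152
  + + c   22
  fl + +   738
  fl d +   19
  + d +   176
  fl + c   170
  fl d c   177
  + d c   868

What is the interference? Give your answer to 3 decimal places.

The two most frequent reciprocal classes, + d c and fl + +, are the parental types, so the F1 was + d c / fl + +.
The two rarest classes, + + c and fl d +, are the double crossovers. Comparing them with the parentals, only the d allele has switched, so d is the middle locus and the order is c – d – fl.
c–d: (346 + 41)/2322 = 0.1667; d–fl: (329 + 41)/2322 = 0.1593.
Expected DCO frequency = 0.1667 × 0.1593 ≈ 0.02656; observed = 41/2322 ≈ 0.01766.
Coefficient of coincidence = 0.01766/0.02656 ≈ 0.665; interference = 1 − 0.665 = 0.335.

0.335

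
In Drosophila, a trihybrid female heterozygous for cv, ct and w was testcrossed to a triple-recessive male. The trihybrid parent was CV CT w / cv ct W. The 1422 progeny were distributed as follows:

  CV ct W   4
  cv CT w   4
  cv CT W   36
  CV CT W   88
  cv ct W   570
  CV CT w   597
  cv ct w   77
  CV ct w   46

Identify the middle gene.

The two rarest classes, cv CT w and CV ct W, are the double crossovers. Comparing them with the parentals, only the cv allele has switched, so cv is the middle locus and the order is w – cv – ct.

cv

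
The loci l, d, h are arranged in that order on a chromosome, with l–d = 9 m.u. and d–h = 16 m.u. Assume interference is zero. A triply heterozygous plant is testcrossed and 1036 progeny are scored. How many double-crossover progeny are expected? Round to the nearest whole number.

15

Map distances give recombination frequencies of 0.090 and 0.160 for the two intervals.
With no interference, expected double-crossover frequency = 0.090 × 0.160 = 0.01440.
Expected number = 0.01440 × 1036 = 14.92 ≈ 15.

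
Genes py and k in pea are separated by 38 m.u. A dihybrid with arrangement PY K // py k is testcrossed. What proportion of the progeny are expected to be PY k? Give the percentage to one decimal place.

19.0%

A map distance of 38 m.u. corresponds to a recombination frequency of 0.380.
The F1 is PY K / py k, so PY k is a recombinant gamete class with expected frequency r/2 = 0.380/2 = 0.1900.
That is 0.1900 = 19.0% of the progeny.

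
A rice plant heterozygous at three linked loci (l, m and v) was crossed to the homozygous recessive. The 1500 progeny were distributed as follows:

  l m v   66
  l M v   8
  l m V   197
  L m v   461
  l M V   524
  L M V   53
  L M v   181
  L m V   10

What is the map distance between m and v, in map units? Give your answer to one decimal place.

The two most frequent reciprocal classes, l M V and L m v, are the parental types, so the F1 was l M V / L m v.
The two rarest classes, l M v and L m V, are the double crossovers. Comparing them with the parentals, only the v allele has switched, so v is the middle locus and the order is l – v – m.
Crossovers in the v–m interval produce the single-crossover classes l m V and L M v (197 + 181 = 378) plus the double crossovers (18).
RF(v–m) = (378 + 18) / 1500 = 396/1500 = 0.2640 → 26.4 map units.

26.4 map units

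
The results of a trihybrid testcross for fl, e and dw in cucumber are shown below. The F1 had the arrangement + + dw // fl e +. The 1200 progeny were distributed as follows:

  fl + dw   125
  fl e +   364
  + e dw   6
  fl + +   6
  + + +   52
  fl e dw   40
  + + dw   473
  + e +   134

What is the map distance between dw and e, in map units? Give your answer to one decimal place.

The two rarest classes, + e dw and fl + +, are the double crossovers. Comparing them with the parentals, only the e allele has switched, so e is the middle locus and the order is fl – e – dw.
Crossovers in the e–dw interval produce the single-crossover classes + + + and fl e dw (52 + 40 = 92) plus the double crossovers (12).
RF(e–dw) = (92 + 12) / 1200 = 104/1200 = 0.0867 → 8.7 map units.

8.7 map units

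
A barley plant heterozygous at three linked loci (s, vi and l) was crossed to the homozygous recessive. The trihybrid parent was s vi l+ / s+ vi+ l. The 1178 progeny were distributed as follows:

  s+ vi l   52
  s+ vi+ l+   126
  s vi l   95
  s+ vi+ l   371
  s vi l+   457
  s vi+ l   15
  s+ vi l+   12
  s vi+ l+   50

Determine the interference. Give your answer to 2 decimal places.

0.01

The two rarest classes, s+ vi l+ and s vi+ l, are the double crossovers. Comparing them with the parentals, only the s allele has switched, so s is the middle locus and the order is vi – s – l.
vi–s: (102 + 27)/1178 = 0.1095; s–l: (221 + 27)/1178 = 0.2105.
Expected DCO frequency = 0.1095 × 0.2105 ≈ 0.02305; observed = 27/1178 ≈ 0.02292.
Coefficient of coincidence = 0.02292/0.02305 ≈ 0.99; interference = 1 − 0.99 = 0.01.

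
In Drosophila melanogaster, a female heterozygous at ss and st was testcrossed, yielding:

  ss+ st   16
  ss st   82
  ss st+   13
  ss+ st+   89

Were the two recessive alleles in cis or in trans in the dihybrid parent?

cis

The two most frequent classes are ss+ st+ (89) and ss st (82); these are the parental (non-recombinant) types.
So the F1 carried ss+ st+ on one chromosome and ss st on the other — the recessive alleles are on the same chromosome (cis / coupling).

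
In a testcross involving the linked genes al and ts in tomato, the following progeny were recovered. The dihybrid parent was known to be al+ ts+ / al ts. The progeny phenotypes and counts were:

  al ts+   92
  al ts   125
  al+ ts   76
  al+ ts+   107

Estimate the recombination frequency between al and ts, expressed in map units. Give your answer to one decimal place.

42.0 map units

The recombinant classes are al+ ts and al ts+: 76 + 92 = 168.
Recombination frequency = 168/400 = 0.4200 ≈ 42.0%, i.e. 42.0 map units.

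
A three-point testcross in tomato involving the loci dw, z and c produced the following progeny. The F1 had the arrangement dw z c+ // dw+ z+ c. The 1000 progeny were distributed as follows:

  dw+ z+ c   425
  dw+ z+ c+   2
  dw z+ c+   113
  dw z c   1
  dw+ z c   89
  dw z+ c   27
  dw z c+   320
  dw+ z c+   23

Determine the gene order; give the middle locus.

The two rarest classes, dw z c and dw+ z+ c+, are the double crossovers. Comparing them with the parentals, only the c allele has switched, so c is the middle locus and the order is z – c – dw.

c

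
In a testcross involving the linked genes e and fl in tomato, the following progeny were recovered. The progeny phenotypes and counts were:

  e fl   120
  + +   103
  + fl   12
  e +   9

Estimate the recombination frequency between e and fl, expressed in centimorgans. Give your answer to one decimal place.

The two most frequent classes, + + (103) and e fl (120), are the parental types, so the F1 was + + / e fl.
The recombinant classes are + fl and e +: 12 + 9 = 21.
Recombination frequency = 21/244 = 0.0861 ≈ 8.6%, i.e. 8.6 centimorgans.

8.6 centimorgans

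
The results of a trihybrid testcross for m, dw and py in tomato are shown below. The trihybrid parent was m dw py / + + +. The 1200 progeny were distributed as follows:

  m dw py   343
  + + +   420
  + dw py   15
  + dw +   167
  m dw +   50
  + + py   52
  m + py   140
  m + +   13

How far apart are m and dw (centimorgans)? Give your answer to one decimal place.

27.9 centimorgans

The two rarest classes, + dw py and m + +, are the double crossovers. Comparing them with the parentals, only the m allele has switched, so m is the middle locus and the order is dw – m – py.
Crossovers in the dw–m interval produce the single-crossover classes m + py and + dw + (140 + 167 = 307) plus the double crossovers (28).
RF(dw–m) = (307 + 28) / 1200 = 335/1200 = 0.2792 → 27.9 centimorgans.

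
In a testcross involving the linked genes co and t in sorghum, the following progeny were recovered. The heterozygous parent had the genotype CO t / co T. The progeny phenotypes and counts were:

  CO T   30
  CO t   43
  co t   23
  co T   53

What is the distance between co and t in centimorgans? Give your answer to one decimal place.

The recombinant classes are CO T and co t: 30 + 23 = 53.
Recombination frequency = 53/149 = 0.3557 ≈ 35.6%, i.e. 35.6 centimorgans.

35.6 centimorgans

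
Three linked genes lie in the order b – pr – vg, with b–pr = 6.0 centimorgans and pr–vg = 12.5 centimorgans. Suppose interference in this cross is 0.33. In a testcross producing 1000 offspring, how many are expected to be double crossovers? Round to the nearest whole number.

5

Map distances give recombination frequencies of 0.060 and 0.125 for the two intervals.
With interference 0.33 (so coincidence = 0.67), expected double-crossover frequency = 0.060 × 0.125 × 0.67 = 0.00502.
Expected number = 0.00502 × 1000 = 5.02 ≈ 5.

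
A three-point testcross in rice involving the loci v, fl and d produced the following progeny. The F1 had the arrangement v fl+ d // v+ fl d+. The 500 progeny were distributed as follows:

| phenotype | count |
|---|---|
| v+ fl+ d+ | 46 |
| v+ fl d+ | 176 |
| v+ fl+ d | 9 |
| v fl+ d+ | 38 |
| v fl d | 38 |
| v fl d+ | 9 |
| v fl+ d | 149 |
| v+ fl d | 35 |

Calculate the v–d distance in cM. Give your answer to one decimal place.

The two rarest classes, v+ fl+ d and v fl d+, are the double crossovers. Comparing them with the parentals, only the v allele has switched, so v is the middle locus and the order is d – v – fl.
Crossovers in the d–v interval produce the single-crossover classes v fl+ d+ and v+ fl d (38 + 35 = 73) plus the double crossovers (18).
RF(d–v) = (73 + 18) / 500 = 91/500 = 0.1820 → 18.2 cM.

18.2 cM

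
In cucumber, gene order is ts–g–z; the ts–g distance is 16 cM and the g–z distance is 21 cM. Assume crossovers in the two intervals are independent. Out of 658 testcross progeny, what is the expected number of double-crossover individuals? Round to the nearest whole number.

22

Map distances give recombination frequencies of 0.160 and 0.210 for the two intervals.
With no interference, expected double-crossover frequency = 0.160 × 0.210 = 0.03360.
Expected number = 0.03360 × 658 = 22.11 ≈ 22.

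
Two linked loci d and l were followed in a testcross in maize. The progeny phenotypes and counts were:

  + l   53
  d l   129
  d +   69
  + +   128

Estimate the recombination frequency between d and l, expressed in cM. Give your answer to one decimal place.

32.2 cM

The two most frequent classes, + + (128) and d l (129), are the parental types, so the F1 was + + / d l.
The recombinant classes are + l and d +: 53 + 69 = 122.
Recombination frequency = 122/379 = 0.3219 ≈ 32.2%, i.e. 32.2 cM.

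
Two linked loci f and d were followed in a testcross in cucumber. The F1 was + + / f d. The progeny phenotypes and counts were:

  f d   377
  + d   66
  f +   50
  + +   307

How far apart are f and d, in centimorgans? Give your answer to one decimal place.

The recombinant classes are + d and f +: 66 + 50 = 116.
Recombination frequency = 116/800 = 0.1450 ≈ 14.5%, i.e. 14.5 centimorgans.

14.5 centimorgans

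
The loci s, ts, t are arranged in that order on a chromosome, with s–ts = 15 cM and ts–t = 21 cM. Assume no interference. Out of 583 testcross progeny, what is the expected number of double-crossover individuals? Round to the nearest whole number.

18

Map distances give recombination frequencies of 0.150 and 0.210 for the two intervals.
With no interference, expected double-crossover frequency = 0.150 × 0.210 = 0.03150.
Expected number = 0.03150 × 583 = 18.36 ≈ 18.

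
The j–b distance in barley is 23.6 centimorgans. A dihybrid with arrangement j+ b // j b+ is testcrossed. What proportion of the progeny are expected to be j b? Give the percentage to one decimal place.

11.8%

A map distance of 23.6 centimorgans corresponds to a recombination frequency of 0.236.
The F1 is j+ b / j b+, so j b is a recombinant gamete class with expected frequency r/2 = 0.236/2 = 0.1180.
That is 0.1180 = 11.8% of the progeny.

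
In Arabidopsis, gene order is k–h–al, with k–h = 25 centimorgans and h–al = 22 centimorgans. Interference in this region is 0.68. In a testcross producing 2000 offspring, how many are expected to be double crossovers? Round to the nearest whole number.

Map distances give recombination frequencies of 0.250 and 0.220 for the two intervals.
With interference 0.68 (so coincidence = 0.32), expected double-crossover frequency = 0.250 × 0.220 × 0.32 = 0.01760.
Expected number = 0.01760 × 2000 = 35.20 ≈ 35.

35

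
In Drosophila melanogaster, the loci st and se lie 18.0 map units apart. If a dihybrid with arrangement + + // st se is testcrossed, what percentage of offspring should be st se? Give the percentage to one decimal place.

41.0%

A map distance of 18.0 map units corresponds to a recombination frequency of 0.180.
The F1 is + + / st se, so st se is a parental gamete class with expected frequency (1 − r)/2 = 0.820/2 = 0.4100.
That is 0.4100 = 41.0% of the progeny.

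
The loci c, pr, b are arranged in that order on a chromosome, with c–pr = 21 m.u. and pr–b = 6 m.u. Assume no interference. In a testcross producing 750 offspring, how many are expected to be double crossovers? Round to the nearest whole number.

9

Map distances give recombination frequencies of 0.210 and 0.060 for the two intervals.
With no interference, expected double-crossover frequency = 0.210 × 0.060 = 0.01260.
Expected number = 0.01260 × 750 = 9.45 ≈ 9.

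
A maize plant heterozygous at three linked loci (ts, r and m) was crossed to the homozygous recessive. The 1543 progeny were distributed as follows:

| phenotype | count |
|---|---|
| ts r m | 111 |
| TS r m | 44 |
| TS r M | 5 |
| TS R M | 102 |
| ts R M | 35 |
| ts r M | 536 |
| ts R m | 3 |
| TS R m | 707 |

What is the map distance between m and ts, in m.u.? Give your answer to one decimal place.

14.3 m.u.

The two most frequent reciprocal classes, TS R m and ts r M, are the parental types, so the F1 was TS R m / ts r M.
The two rarest classes, ts R m and TS r M, are the double crossovers. Comparing them with the parentals, only the ts allele has switched, so ts is the middle locus and the order is m – ts – r.
Crossovers in the m–ts interval produce the single-crossover classes TS R M and ts r m (102 + 111 = 213) plus the double crossovers (8).
RF(m–ts) = (213 + 8) / 1543 = 221/1543 = 0.1432 → 14.3 m.u.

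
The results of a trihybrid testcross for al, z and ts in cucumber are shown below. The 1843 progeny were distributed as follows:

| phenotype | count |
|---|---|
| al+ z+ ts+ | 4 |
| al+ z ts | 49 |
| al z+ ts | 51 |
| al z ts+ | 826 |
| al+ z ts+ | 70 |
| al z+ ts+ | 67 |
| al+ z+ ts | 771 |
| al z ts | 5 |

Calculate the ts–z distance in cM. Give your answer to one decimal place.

6.8 cM

The two most frequent reciprocal classes, al z ts+ and al+ z+ ts, are the parental types, so the F1 was al z ts+ / al+ z+ ts.
The two rarest classes, al z ts and al+ z+ ts+, are the double crossovers. Comparing them with the parentals, only the ts allele has switched, so ts is the middle locus and the order is al – ts – z.
Crossovers in the ts–z interval produce the single-crossover classes al z+ ts+ and al+ z ts (67 + 49 = 116) plus the double crossovers (9).
RF(ts–z) = (116 + 9) / 1843 = 125/1843 = 0.0678 → 6.8 cM.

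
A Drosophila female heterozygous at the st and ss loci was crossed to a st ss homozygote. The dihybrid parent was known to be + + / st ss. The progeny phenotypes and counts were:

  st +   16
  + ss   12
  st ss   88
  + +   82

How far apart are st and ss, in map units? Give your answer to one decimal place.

14.1 map units

The recombinant classes are + ss and st +: 12 + 16 = 28.
Recombination frequency = 28/198 = 0.1414 ≈ 14.1%, i.e. 14.1 map units.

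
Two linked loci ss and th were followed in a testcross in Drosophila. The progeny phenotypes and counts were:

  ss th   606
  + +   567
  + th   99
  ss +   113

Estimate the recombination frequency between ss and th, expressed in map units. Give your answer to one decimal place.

The two most frequent classes, + + (567) and ss th (606), are the parental types, so the F1 was + + / ss th.
The recombinant classes are + th and ss +: 99 + 113 = 212.
Recombination frequency = 212/1385 = 0.1531 ≈ 15.3%, i.e. 15.3 map units.

15.3 map units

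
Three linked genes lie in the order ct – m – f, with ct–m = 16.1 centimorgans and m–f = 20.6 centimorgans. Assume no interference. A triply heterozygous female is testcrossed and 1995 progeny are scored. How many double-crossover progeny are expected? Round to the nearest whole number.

66

Map distances give recombination frequencies of 0.161 and 0.206 for the two intervals.
With no interference, expected double-crossover frequency = 0.161 × 0.206 = 0.03317.
Expected number = 0.03317 × 1995 = 66.17 ≈ 66.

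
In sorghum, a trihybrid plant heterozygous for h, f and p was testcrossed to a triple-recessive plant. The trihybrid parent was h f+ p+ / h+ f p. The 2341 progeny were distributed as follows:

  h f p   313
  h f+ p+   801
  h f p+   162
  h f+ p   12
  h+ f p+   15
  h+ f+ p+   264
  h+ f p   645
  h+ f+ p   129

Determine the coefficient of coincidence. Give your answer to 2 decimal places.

0.33

The two rarest classes, h f+ p and h+ f p+, are the double crossovers. Comparing them with the parentals, only the p allele has switched, so p is the middle locus and the order is h – p – f.
h–p: (577 + 27)/2341 = 0.2580; p–f: (291 + 27)/2341 = 0.1358.
Expected DCO frequency = 0.2580 × 0.1358 ≈ 0.03504; observed = 27/2341 ≈ 0.01153.
Coefficient of coincidence = 0.01153/0.03504 ≈ 0.33.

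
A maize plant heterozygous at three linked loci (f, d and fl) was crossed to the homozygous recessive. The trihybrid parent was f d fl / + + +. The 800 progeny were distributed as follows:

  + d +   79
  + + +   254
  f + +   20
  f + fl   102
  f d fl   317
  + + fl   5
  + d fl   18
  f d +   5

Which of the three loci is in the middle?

The two rarest classes, f d + and + + fl, are the double crossovers. Comparing them with the parentals, only the fl allele has switched, so fl is the middle locus and the order is d – fl – f.

fl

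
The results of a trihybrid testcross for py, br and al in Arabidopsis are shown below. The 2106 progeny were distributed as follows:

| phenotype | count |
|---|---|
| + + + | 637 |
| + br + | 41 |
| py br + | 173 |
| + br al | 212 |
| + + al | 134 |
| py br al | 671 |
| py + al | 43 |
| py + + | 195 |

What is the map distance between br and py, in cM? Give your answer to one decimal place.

The two most frequent reciprocal classes, + + + and py br al, are the parental types, so the F1 was + + + / py br al.
The two rarest classes, + br + and py + al, are the double crossovers. Comparing them with the parentals, only the br allele has switched, so br is the middle locus and the order is al – br – py.
Crossovers in the br–py interval produce the single-crossover classes py + + and + br al (195 + 212 = 407) plus the double crossovers (84).
RF(br–py) = (407 + 84) / 2106 = 491/2106 = 0.2331 → 23.3 cM.

23.3 cM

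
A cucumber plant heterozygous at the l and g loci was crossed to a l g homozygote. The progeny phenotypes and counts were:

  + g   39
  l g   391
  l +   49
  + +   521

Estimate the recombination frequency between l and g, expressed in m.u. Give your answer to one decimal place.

The two most frequent classes, + + (521) and l g (391), are the parental types, so the F1 was + + / l g.
The recombinant classes are + g and l +: 39 + 49 = 88.
Recombination frequency = 88/1000 = 0.0880 ≈ 8.8%, i.e. 8.8 m.u.

8.8 m.u.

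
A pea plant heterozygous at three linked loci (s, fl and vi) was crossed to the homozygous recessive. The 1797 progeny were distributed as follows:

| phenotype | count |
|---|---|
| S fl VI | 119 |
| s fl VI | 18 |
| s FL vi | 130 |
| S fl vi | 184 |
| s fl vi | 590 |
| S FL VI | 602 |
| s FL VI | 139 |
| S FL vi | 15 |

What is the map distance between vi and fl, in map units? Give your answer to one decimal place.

15.7 map units

The two most frequent reciprocal classes, S FL VI and s fl vi, are the parental types, so the F1 was S FL VI / s fl vi.
The two rarest classes, S FL vi and s fl VI, are the double crossovers. Comparing them with the parentals, only the vi allele has switched, so vi is the middle locus and the order is fl – vi – s.
Crossovers in the fl–vi interval produce the single-crossover classes S fl VI and s FL vi (119 + 130 = 249) plus the double crossovers (33).
RF(fl–vi) = (249 + 33) / 1797 = 282/1797 = 0.1569 → 15.7 map units.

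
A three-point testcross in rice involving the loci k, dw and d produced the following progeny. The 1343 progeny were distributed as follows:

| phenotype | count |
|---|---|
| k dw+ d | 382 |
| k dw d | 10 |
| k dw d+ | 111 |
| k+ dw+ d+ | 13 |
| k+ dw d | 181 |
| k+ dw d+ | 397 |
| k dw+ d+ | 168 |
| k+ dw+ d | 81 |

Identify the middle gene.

dw

The two most frequent reciprocal classes, k+ dw d+ and k dw+ d, are the parental types, so the F1 was k+ dw d+ / k dw+ d.
The two rarest classes, k+ dw+ d+ and k dw d, are the double crossovers. Comparing them with the parentals, only the dw allele has switched, so dw is the middle locus and the order is d – dw – k.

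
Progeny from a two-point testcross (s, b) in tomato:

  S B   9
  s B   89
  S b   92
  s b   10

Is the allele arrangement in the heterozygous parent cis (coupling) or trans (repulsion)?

The two most frequent classes are S b (92) and s B (89); these are the parental (non-recombinant) types.
So the F1 carried S b on one chromosome and s B on the other — the recessive alleles are on opposite chromosomes (trans / repulsion).

trans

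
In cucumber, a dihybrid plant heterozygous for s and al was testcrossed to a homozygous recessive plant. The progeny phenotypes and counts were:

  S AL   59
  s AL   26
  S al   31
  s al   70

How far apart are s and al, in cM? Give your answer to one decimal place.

30.6 cM

The two most frequent classes, S AL (59) and s al (70), are the parental types, so the F1 was S AL / s al.
The recombinant classes are S al and s AL: 31 + 26 = 57.
Recombination frequency = 57/186 = 0.3065 ≈ 30.6%, i.e. 30.6 cM.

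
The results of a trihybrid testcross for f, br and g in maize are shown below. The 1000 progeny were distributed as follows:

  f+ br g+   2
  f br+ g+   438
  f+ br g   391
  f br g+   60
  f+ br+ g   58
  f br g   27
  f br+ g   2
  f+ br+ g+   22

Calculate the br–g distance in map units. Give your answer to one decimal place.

The two most frequent reciprocal classes, f+ br g and f br+ g+, are the parental types, so the F1 was f+ br g / f br+ g+.
The two rarest classes, f+ br g+ and f br+ g, are the double crossovers. Comparing them with the parentals, only the g allele has switched, so g is the middle locus and the order is f – g – br.
Crossovers in the g–br interval produce the single-crossover classes f+ br+ g and f br g+ (58 + 60 = 118) plus the double crossovers (4).
RF(g–br) = (118 + 4) / 1000 = 122/1000 = 0.1220 → 12.2 map units.

12.2 map units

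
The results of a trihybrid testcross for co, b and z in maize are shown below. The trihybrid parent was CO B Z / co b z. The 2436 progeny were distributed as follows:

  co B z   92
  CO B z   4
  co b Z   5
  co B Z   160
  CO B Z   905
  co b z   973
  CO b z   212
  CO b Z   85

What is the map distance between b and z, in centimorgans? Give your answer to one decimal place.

The two rarest classes, CO B z and co b Z, are the double crossovers. Comparing them with the parentals, only the z allele has switched, so z is the middle locus and the order is b – z – co.
Crossovers in the b–z interval produce the single-crossover classes CO b Z and co B z (85 + 92 = 177) plus the double crossovers (9).
RF(b–z) = (177 + 9) / 2436 = 186/2436 = 0.0764 → 7.6 centimorgans.

7.6 centimorgans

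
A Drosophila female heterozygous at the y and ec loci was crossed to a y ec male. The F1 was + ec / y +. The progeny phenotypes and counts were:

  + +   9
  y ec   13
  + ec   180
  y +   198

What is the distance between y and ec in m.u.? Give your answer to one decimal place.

The recombinant classes are + + and y ec: 9 + 13 = 22.
Recombination frequency = 22/400 = 0.0550 ≈ 5.5%, i.e. 5.5 m.u.

5.5 m.u.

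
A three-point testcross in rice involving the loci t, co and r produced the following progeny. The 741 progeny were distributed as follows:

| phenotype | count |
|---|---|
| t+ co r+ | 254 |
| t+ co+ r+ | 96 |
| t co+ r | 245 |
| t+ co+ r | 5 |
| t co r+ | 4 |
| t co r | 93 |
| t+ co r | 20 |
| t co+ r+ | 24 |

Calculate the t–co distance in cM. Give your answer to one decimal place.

The two most frequent reciprocal classes, t+ co r+ and t co+ r, are the parental types, so the F1 was t+ co r+ / t co+ r.
The two rarest classes, t co r+ and t+ co+ r, are the double crossovers. Comparing them with the parentals, only the t allele has switched, so t is the middle locus and the order is r – t – co.
Crossovers in the t–co interval produce the single-crossover classes t+ co+ r+ and t co r (96 + 93 = 189) plus the double crossovers (9).
RF(t–co) = (189 + 9) / 741 = 198/741 = 0.2672 → 26.7 cM.

26.7 cM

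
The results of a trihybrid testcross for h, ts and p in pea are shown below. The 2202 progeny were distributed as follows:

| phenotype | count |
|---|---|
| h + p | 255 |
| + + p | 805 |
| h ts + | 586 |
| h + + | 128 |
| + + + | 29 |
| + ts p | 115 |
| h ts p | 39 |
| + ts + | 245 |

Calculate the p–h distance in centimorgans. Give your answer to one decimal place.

The two most frequent reciprocal classes, + + p and h ts +, are the parental types, so the F1 was + + p / h ts +.
The two rarest classes, + + + and h ts p, are the double crossovers. Comparing them with the parentals, only the p allele has switched, so p is the middle locus and the order is ts – p – h.
Crossovers in the p–h interval produce the single-crossover classes h + p and + ts + (255 + 245 = 500) plus the double crossovers (68).
RF(p–h) = (500 + 68) / 2202 = 568/2202 = 0.2579 → 25.8 centimorgans.

25.8 centimorgans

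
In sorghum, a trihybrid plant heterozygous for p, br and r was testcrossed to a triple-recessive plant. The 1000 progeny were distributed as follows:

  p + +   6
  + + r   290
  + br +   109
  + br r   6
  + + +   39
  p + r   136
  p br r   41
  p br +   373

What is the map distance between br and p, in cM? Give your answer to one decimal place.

The two most frequent reciprocal classes, + + r and p br +, are the parental types, so the F1 was + + r / p br +.
The two rarest classes, + br r and p + +, are the double crossovers. Comparing them with the parentals, only the br allele has switched, so br is the middle locus and the order is p – br – r.
Crossovers in the p–br interval produce the single-crossover classes p + r and + br + (136 + 109 = 245) plus the double crossovers (12).
RF(p–br) = (245 + 12) / 1000 = 257/1000 = 0.2570 → 25.7 cM.

25.7 cM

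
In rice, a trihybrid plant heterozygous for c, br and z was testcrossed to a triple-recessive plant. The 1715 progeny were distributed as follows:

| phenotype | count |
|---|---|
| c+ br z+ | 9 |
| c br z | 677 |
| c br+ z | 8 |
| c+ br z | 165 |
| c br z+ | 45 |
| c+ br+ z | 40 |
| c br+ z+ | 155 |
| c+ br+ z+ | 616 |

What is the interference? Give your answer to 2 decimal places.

The two most frequent reciprocal classes, c+ br+ z+ and c br z, are the parental types, so the F1 was c+ br+ z+ / c br z.
The two rarest classes, c+ br z+ and c br+ z, are the double crossovers. Comparing them with the parentals, only the br allele has switched, so br is the middle locus and the order is z – br – c.
z–br: (85 + 17)/1715 = 0.0595; br–c: (320 + 17)/1715 = 0.1965.
Expected DCO frequency = 0.0595 × 0.1965 ≈ 0.01169; observed = 17/1715 ≈ 0.00991.
Coefficient of coincidence = 0.00991/0.01169 ≈ 0.85; interference = 1 − 0.85 = 0.15.

0.15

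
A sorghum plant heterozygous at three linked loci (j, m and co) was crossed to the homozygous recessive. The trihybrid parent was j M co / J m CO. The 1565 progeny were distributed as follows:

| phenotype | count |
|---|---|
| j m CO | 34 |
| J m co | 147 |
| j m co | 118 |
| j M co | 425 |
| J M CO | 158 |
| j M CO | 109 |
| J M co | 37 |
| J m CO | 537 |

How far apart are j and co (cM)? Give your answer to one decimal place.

The two rarest classes, J M co and j m CO, are the double crossovers. Comparing them with the parentals, only the j allele has switched, so j is the middle locus and the order is co – j – m.
Crossovers in the co–j interval produce the single-crossover classes j M CO and J m co (109 + 147 = 256) plus the double crossovers (71).
RF(co–j) = (256 + 71) / 1565 = 327/1565 = 0.2089 → 20.9 cM.

20.9 cM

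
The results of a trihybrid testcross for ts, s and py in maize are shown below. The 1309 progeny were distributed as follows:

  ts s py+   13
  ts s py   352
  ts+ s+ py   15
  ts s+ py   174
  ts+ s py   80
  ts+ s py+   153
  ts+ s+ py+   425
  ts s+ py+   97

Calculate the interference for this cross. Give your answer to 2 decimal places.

The two most frequent reciprocal classes, ts s py and ts+ s+ py+, are the parental types, so the F1 was ts s py / ts+ s+ py+.
The two rarest classes, ts s py+ and ts+ s+ py, are the double crossovers. Comparing them with the parentals, only the py allele has switched, so py is the middle locus and the order is s – py – ts.
s–py: (327 + 28)/1309 = 0.2712; py–ts: (177 + 28)/1309 = 0.1566.
Expected DCO frequency = 0.2712 × 0.1566 ≈ 0.04247; observed = 28/1309 ≈ 0.02139.
Coefficient of coincidence = 0.02139/0.04247 ≈ 0.50; interference = 1 − 0.50 = 0.50.

0.50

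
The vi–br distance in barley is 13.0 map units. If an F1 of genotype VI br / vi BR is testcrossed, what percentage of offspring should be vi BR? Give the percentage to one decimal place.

43.5%

A map distance of 13.0 map units corresponds to a recombination frequency of 0.130.
The F1 is VI br / vi BR, so vi BR is a parental gamete class with expected frequency (1 − r)/2 = 0.870/2 = 0.4350.
That is 0.4350 = 43.5% of the progeny.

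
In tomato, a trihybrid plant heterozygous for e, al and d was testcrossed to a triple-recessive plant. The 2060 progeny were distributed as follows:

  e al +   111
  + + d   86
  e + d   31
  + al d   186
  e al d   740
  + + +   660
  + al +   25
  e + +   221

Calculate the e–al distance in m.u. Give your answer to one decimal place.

The two most frequent reciprocal classes, + + + and e al d, are the parental types, so the F1 was + + + / e al d.
The two rarest classes, + al + and e + d, are the double crossovers. Comparing them with the parentals, only the al allele has switched, so al is the middle locus and the order is e – al – d.
Crossovers in the e–al interval produce the single-crossover classes e + + and + al d (221 + 186 = 407) plus the double crossovers (56).
RF(e–al) = (407 + 56) / 2060 = 463/2060 = 0.2248 → 22.5 m.u.

22.5 m.u.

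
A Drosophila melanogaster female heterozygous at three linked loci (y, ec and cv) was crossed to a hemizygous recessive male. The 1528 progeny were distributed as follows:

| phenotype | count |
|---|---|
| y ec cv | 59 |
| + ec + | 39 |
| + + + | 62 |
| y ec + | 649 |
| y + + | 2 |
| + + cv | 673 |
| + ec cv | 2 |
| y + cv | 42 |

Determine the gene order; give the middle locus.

The two most frequent reciprocal classes, + + cv and y ec +, are the parental types, so the F1 was + + cv / y ec +.
The two rarest classes, + ec cv and y + +, are the double crossovers. Comparing them with the parentals, only the ec allele has switched, so ec is the middle locus and the order is cv – ec – y.

ec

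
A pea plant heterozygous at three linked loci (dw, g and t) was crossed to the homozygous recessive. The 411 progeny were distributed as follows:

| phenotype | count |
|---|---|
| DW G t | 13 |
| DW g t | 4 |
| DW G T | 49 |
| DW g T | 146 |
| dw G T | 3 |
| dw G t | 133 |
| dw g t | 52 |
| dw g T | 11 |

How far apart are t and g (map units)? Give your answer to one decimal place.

The two most frequent reciprocal classes, dw G t and DW g T, are the parental types, so the F1 was dw G t / DW g T.
The two rarest classes, dw G T and DW g t, are the double crossovers. Comparing them with the parentals, only the t allele has switched, so t is the middle locus and the order is dw – t – g.
Crossovers in the t–g interval produce the single-crossover classes dw g t and DW G T (52 + 49 = 101) plus the double crossovers (7).
RF(t–g) = (101 + 7) / 411 = 108/411 = 0.2628 → 26.3 map units.

26.3 map units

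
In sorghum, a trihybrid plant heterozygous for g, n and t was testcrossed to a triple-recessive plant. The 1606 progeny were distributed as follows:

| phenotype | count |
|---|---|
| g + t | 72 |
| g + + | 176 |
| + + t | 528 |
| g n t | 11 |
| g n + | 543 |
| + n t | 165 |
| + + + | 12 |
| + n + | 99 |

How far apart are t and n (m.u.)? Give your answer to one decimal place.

The two most frequent reciprocal classes, + + t and g n +, are the parental types, so the F1 was + + t / g n +.
The two rarest classes, + + + and g n t, are the double crossovers. Comparing them with the parentals, only the t allele has switched, so t is the middle locus and the order is g – t – n.
Crossovers in the t–n interval produce the single-crossover classes + n t and g + + (165 + 176 = 341) plus the double crossovers (23).
RF(t–n) = (341 + 23) / 1606 = 364/1606 = 0.2267 → 22.7 m.u.

22.7 m.u.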